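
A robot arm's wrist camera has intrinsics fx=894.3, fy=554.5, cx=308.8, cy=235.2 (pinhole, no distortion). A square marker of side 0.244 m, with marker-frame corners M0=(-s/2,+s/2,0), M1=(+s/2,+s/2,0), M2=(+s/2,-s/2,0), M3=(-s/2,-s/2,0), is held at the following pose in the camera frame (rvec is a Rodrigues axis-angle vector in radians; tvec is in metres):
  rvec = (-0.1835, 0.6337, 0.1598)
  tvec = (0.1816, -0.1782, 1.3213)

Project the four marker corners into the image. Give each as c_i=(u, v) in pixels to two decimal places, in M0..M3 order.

c0=(347.57, 206.71) c1=(492.74, 213.41) c2=(523.65, 109.83) c3=(378.30, 114.04)

Intrinsics K: fx=894.3, fy=554.5, cx=308.8, cy=235.2
Marker side s = 0.244 m; corners in marker frame (Z=0):
  M0 = (-0.1220, +0.1220, 0)
  M1 = (+0.1220, +0.1220, 0)
  M2 = (+0.1220, -0.1220, 0)
  M3 = (-0.1220, -0.1220, 0)
rvec = (-0.1835, 0.6337, 0.1598), |rvec| = θ = 0.67881 rad = 38.893°
Rodrigues: sinθ=0.62787, 1−cosθ=0.22168; R = I + sinθ·[k]× + (1−cosθ)·[k]×²:
    [+0.79452 -0.20375 +0.57204]
    [+0.09186 +0.97152 +0.21845]
    [-0.60025 -0.12101 +0.79061]
t = (0.1816, -0.1782, 1.3213) m
M0: Pc = R·M0+t = (+0.05981, -0.07088, +1.37977); u = 894.3·(+0.05981)/1.37977 + 308.8 = 347.5667, v = 554.5·(-0.07088)/1.37977 + 235.2 = 206.7138
M1: Pc = R·M1+t = (+0.25367, -0.04847, +1.23331); u = 894.3·(+0.25367)/1.23331 + 308.8 = 492.7450, v = 554.5·(-0.04847)/1.23331 + 235.2 = 213.4087
M2: Pc = R·M2+t = (+0.30339, -0.28552, +1.26283); u = 894.3·(+0.30339)/1.26283 + 308.8 = 523.6509, v = 554.5·(-0.28552)/1.26283 + 235.2 = 109.8315
M3: Pc = R·M3+t = (+0.10953, -0.30793, +1.40929); u = 894.3·(+0.10953)/1.40929 + 308.8 = 378.3024, v = 554.5·(-0.30793)/1.40929 + 235.2 = 114.0411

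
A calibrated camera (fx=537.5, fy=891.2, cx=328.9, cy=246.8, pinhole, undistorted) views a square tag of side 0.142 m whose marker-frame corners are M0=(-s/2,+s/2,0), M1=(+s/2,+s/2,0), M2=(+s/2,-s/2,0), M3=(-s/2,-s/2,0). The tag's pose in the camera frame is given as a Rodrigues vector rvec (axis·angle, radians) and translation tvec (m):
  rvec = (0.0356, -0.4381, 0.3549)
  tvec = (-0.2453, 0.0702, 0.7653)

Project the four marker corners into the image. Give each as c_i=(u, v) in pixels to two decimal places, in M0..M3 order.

c0=(86.92, 384.86) c1=(186.62, 426.95) c2=(220.57, 276.88) c3=(124.42, 222.97)

Intrinsics K: fx=537.5, fy=891.2, cx=328.9, cy=246.8
Marker side s = 0.142 m; corners in marker frame (Z=0):
  M0 = (-0.0710, +0.0710, 0)
  M1 = (+0.0710, +0.0710, 0)
  M2 = (+0.0710, -0.0710, 0)
  M3 = (-0.0710, -0.0710, 0)
rvec = (0.0356, -0.4381, 0.3549), |rvec| = θ = 0.56494 rad = 32.368°
Rodrigues: sinθ=0.53536, 1−cosθ=0.15538; R = I + sinθ·[k]× + (1−cosθ)·[k]×²:
    [+0.84524 -0.34391 -0.40901]
    [+0.32873 +0.93806 -0.10943]
    [+0.42132 -0.04196 +0.90594]
t = (-0.2453, 0.0702, 0.7653) m
M0: Pc = R·M0+t = (-0.32973, +0.11346, +0.73241); u = 537.5·(-0.32973)/0.73241 + 328.9 = 86.9174, v = 891.2·(+0.11346)/0.73241 + 246.8 = 384.8626
M1: Pc = R·M1+t = (-0.20971, +0.16014, +0.79223); u = 537.5·(-0.20971)/0.79223 + 328.9 = 186.6228, v = 891.2·(+0.16014)/0.79223 + 246.8 = 426.9471
M2: Pc = R·M2+t = (-0.16087, +0.02694, +0.79819); u = 537.5·(-0.16087)/0.79819 + 328.9 = 220.5707, v = 891.2·(+0.02694)/0.79819 + 246.8 = 276.8760
M3: Pc = R·M3+t = (-0.28089, -0.01974, +0.73837); u = 537.5·(-0.28089)/0.73837 + 328.9 = 124.4205, v = 891.2·(-0.01974)/0.73837 + 246.8 = 222.9714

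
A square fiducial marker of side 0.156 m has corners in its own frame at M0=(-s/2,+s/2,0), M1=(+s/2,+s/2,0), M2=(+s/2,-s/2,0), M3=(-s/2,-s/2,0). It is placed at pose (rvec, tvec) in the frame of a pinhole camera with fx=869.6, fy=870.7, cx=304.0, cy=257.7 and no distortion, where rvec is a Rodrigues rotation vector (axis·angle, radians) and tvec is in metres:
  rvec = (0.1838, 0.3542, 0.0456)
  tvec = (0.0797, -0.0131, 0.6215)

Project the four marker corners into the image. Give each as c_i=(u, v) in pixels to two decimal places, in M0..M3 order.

c0=(311.42, 333.32) c1=(520.63, 356.96) c2=(534.38, 132.05) c3=(314.38, 126.18)

Intrinsics K: fx=869.6, fy=870.7, cx=304.0, cy=257.7
Marker side s = 0.156 m; corners in marker frame (Z=0):
  M0 = (-0.0780, +0.0780, 0)
  M1 = (+0.0780, +0.0780, 0)
  M2 = (+0.0780, -0.0780, 0)
  M3 = (-0.0780, -0.0780, 0)
rvec = (0.1838, 0.3542, 0.0456), |rvec| = θ = 0.40165 rad = 23.013°
Rodrigues: sinθ=0.39093, 1−cosθ=0.07958; R = I + sinθ·[k]× + (1−cosθ)·[k]×²:
    [+0.93708 -0.01227 +0.34889]
    [+0.07650 +0.98231 -0.17093]
    [-0.34062 +0.18687 +0.92144]
t = (0.0797, -0.0131, 0.6215) m
M0: Pc = R·M0+t = (+0.00565, +0.05755, +0.66264); u = 869.6·(+0.00565)/0.66264 + 304.0 = 311.4153, v = 870.7·(+0.05755)/0.66264 + 257.7 = 333.3236
M1: Pc = R·M1+t = (+0.15184, +0.06949, +0.60951); u = 869.6·(+0.15184)/0.60951 + 304.0 = 520.6279, v = 870.7·(+0.06949)/0.60951 + 257.7 = 356.9644
M2: Pc = R·M2+t = (+0.15375, -0.08375, +0.58036); u = 869.6·(+0.15375)/0.58036 + 304.0 = 534.3767, v = 870.7·(-0.08375)/0.58036 + 257.7 = 132.0464
M3: Pc = R·M3+t = (+0.00756, -0.09569, +0.63349); u = 869.6·(+0.00756)/0.63349 + 304.0 = 314.3836, v = 870.7·(-0.09569)/0.63349 + 257.7 = 126.1835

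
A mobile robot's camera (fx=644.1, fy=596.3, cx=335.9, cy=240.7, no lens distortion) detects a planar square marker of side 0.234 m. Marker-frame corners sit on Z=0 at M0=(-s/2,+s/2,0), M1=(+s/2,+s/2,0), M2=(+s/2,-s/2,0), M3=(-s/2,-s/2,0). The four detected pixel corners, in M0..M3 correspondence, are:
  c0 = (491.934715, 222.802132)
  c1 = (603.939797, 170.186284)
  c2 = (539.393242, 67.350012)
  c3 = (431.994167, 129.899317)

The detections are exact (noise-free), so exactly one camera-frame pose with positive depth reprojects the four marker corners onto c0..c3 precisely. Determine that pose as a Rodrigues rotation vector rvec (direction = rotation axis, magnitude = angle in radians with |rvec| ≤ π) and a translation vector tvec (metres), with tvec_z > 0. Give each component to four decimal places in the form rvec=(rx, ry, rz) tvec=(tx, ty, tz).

rvec=(0.2020, 0.4902, -0.5234) tvec=(0.3404, -0.1884, 1.2282)

Intrinsics K: fx=644.1, fy=596.3, cx=335.9, cy=240.7
Marker side s = 0.234 m; corners in marker frame (Z=0):
  M0 = (-0.1170, +0.1170, 0)
  M1 = (+0.1170, +0.1170, 0)
  M2 = (+0.1170, -0.1170, 0)
  M3 = (-0.1170, -0.1170, 0)
Detected image corners:
  c0 = (491.934715, 222.802132) px
  c1 = (603.939797, 170.186284) px
  c2 = (539.393242, 67.350012) px
  c3 = (431.994167, 129.899317) px
Planar DLT: solve 8×8 A·h = b for H (H[2,2]=1):
  H  [+259.90199 +291.36623 +514.40263]
  H  [-305.61906 +424.61776 +149.20767]
  H  [-0.40434 +0.04999 +1.00000]
B = K⁻¹H; ‖b₁‖=0.814226, ‖b₂‖=0.814226; λ = 2/(‖b₁‖+‖b₂‖) = 1.228160, sign → tz>0 ⇒ λ=+1.228160
r₁ = λ·B[:,0] = (+0.75455,-0.42901,-0.49659); r₂ = λ·B[:,1] = (+0.52356,+0.84978,+0.06139)
r₃ = r₁×r₂ = (+0.39565,-0.30632,+0.86581); SVD([r₁ r₂ r₃]) → R = UVᵀ:
  R  [+0.75455 +0.52356 +0.39565]
  R  [-0.42901 +0.84978 -0.30632]
  R  [-0.49659 +0.06139 +0.86581]
t = (+0.34037, -0.18844, +1.22816) m
tr R = 2.470138; θ = arccos((tr R − 1)/2) = 0.745028 rad = 42.687°
axis k = ((R−Rᵀ)₃₂, (R−Rᵀ)₁₃, (R−Rᵀ)₂₁) / (2 sinθ) = (+0.271174, +0.658005, -0.702492)
rvec = θ·k = (+0.202032, +0.490232, -0.523376)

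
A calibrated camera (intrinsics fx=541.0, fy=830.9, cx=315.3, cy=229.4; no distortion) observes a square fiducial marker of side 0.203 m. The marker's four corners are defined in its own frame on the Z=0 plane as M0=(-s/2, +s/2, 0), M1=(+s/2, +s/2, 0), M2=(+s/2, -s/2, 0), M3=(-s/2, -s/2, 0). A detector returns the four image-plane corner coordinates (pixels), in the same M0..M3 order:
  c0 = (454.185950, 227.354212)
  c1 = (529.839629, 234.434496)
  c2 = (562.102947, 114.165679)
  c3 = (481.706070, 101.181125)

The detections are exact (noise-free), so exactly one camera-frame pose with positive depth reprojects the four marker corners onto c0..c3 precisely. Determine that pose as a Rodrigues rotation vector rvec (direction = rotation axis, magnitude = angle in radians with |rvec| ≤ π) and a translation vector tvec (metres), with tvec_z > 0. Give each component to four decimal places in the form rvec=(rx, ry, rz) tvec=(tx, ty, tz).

rvec=(0.5078, -0.2367, 0.1191) tvec=(0.4379, -0.0857, 1.2345)

Intrinsics K: fx=541.0, fy=830.9, cx=315.3, cy=229.4
Marker side s = 0.203 m; corners in marker frame (Z=0):
  M0 = (-0.1015, +0.1015, 0)
  M1 = (+0.1015, +0.1015, 0)
  M2 = (+0.1015, -0.1015, 0)
  M3 = (-0.1015, -0.1015, 0)
Detected image corners:
  c0 = (454.185950, 227.354212) px
  c1 = (529.839629, 234.434496) px
  c2 = (562.102947, 114.165679) px
  c3 = (481.706070, 101.181125) px
Planar DLT: solve 8×8 A·h = b for H (H[2,2]=1):
  H  [+487.96904 +44.18530 +507.19785]
  H  [+83.60926 +670.70218 +171.75279]
  H  [+0.20526 +0.37810 +1.00000]
B = K⁻¹H; ‖b₁‖=0.810022, ‖b₂‖=0.810022; λ = 2/(‖b₁‖+‖b₂‖) = 1.234535, sign → tz>0 ⇒ λ=+1.234535
r₁ = λ·B[:,0] = (+0.96584,+0.05427,+0.25340); r₂ = λ·B[:,1] = (-0.17121,+0.86765,+0.46677)
r₃ = r₁×r₂ = (-0.19453,-0.49421,+0.84730); SVD([r₁ r₂ r₃]) → R = UVᵀ:
  R  [+0.96584 -0.17121 -0.19453]
  R  [+0.05427 +0.86765 -0.49421]
  R  [+0.25340 +0.46677 +0.84730]
t = (+0.43790, -0.08565, +1.23453) m
tr R = 2.680785; θ = arccos((tr R − 1)/2) = 0.572789 rad = 32.818°
axis k = ((R−Rᵀ)₃₂, (R−Rᵀ)₁₃, (R−Rᵀ)₂₁) / (2 sinθ) = (+0.886550, -0.413231, +0.208012)
rvec = θ·k = (+0.507806, -0.236694, +0.119147)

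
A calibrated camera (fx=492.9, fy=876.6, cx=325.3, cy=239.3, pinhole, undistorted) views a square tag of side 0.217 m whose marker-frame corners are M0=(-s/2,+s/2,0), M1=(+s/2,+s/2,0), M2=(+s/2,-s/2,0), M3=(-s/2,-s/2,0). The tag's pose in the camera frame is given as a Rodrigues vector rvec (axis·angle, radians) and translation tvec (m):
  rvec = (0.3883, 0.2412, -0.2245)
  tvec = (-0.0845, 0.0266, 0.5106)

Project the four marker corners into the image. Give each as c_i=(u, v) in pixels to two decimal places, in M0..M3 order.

c0=(189.70, 455.92) c1=(369.54, 418.67) c2=(314.12, 62.25) c3=(114.03, 147.12)

Intrinsics K: fx=492.9, fy=876.6, cx=325.3, cy=239.3
Marker side s = 0.217 m; corners in marker frame (Z=0):
  M0 = (-0.1085, +0.1085, 0)
  M1 = (+0.1085, +0.1085, 0)
  M2 = (+0.1085, -0.1085, 0)
  M3 = (-0.1085, -0.1085, 0)
rvec = (0.3883, 0.2412, -0.2245), |rvec| = θ = 0.50927 rad = 29.179°
Rodrigues: sinθ=0.48754, 1−cosθ=0.12690; R = I + sinθ·[k]× + (1−cosθ)·[k]×²:
    [+0.94687 +0.26075 +0.18826]
    [-0.16910 +0.90157 -0.39823]
    [-0.27356 +0.34524 +0.89776]
t = (-0.0845, 0.0266, 0.5106) m
M0: Pc = R·M0+t = (-0.15894, +0.14277, +0.57774); u = 492.9·(-0.15894)/0.57774 + 325.3 = 189.6958, v = 876.6·(+0.14277)/0.57774 + 239.3 = 455.9190
M1: Pc = R·M1+t = (+0.04653, +0.10607, +0.51838); u = 492.9·(+0.04653)/0.51838 + 325.3 = 369.5402, v = 876.6·(+0.10607)/0.51838 + 239.3 = 418.6748
M2: Pc = R·M2+t = (-0.01006, -0.08957, +0.44346); u = 492.9·(-0.01006)/0.44346 + 325.3 = 314.1239, v = 876.6·(-0.08957)/0.44346 + 239.3 = 62.2509
M3: Pc = R·M3+t = (-0.21553, -0.05287, +0.50282); u = 492.9·(-0.21553)/0.50282 + 325.3 = 114.0265, v = 876.6·(-0.05287)/0.50282 + 239.3 = 147.1232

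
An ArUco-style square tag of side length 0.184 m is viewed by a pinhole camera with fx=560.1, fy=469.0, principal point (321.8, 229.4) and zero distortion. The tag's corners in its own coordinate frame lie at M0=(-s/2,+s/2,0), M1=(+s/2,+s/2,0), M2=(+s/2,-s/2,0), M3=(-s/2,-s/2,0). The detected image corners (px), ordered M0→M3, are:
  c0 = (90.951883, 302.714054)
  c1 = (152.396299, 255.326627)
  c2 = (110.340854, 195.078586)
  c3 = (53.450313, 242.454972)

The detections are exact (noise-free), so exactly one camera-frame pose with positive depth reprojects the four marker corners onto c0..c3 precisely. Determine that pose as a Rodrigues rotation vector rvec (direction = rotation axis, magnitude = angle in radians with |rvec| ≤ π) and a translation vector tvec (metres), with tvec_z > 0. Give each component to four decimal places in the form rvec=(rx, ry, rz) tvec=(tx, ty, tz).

Intrinsics K: fx=560.1, fy=469.0, cx=321.8, cy=229.4
Marker side s = 0.184 m; corners in marker frame (Z=0):
  M0 = (-0.0920, +0.0920, 0)
  M1 = (+0.0920, +0.0920, 0)
  M2 = (+0.0920, -0.0920, 0)
  M3 = (-0.0920, -0.0920, 0)
Detected image corners:
  c0 = (90.951883, 302.714054) px
  c1 = (152.396299, 255.326627) px
  c2 = (110.340854, 195.078586) px
  c3 = (53.450313, 242.454972) px
Planar DLT: solve 8×8 A·h = b for H (H[2,2]=1):
  H  [+299.41508 +188.04740 +100.69947]
  H  [-310.90323 +259.25198 +248.60151]
  H  [-0.21452 -0.27407 +1.00000]
B = K⁻¹H; ‖b₁‖=0.888873, ‖b₂‖=0.888873; λ = 2/(‖b₁‖+‖b₂‖) = 1.125020, sign → tz>0 ⇒ λ=+1.125020
r₁ = λ·B[:,0] = (+0.74007,-0.62774,-0.24134); r₂ = λ·B[:,1] = (+0.55486,+0.77270,-0.30833)
r₃ = r₁×r₂ = (+0.38004,+0.09427,+0.92015); SVD([r₁ r₂ r₃]) → R = UVᵀ:
  R  [+0.74007 +0.55486 +0.38004]
  R  [-0.62774 +0.77270 +0.09427]
  R  [-0.24134 -0.30833 +0.92015]
t = (-0.44410, +0.04606, +1.12502) m
tr R = 2.432920; θ = arccos((tr R − 1)/2) = 0.772082 rad = 44.237°
axis k = ((R−Rᵀ)₃₂, (R−Rᵀ)₁₃, (R−Rᵀ)₂₁) / (2 sinθ) = (-0.288553, +0.445352, -0.847584)
rvec = θ·k = (-0.222786, +0.343848, -0.654404)

rvec=(-0.2228, 0.3438, -0.6544) tvec=(-0.4441, 0.0461, 1.1250)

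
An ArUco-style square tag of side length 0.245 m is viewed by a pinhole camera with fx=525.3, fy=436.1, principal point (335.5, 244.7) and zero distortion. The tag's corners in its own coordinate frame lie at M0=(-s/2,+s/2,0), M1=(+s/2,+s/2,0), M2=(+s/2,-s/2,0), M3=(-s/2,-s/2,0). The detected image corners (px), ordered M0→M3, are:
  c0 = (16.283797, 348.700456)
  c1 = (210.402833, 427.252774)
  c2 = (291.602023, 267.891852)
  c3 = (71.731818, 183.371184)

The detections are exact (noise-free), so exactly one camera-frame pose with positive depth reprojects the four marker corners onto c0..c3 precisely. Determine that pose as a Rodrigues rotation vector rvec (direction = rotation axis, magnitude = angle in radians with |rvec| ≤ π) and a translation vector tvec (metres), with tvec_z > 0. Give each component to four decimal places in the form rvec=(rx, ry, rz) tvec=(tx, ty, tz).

rvec=(0.2542, 0.1067, 0.4200) tvec=(-0.2021, 0.0846, 0.5555)

Intrinsics K: fx=525.3, fy=436.1, cx=335.5, cy=244.7
Marker side s = 0.245 m; corners in marker frame (Z=0):
  M0 = (-0.1225, +0.1225, 0)
  M1 = (+0.1225, +0.1225, 0)
  M2 = (+0.1225, -0.1225, 0)
  M3 = (-0.1225, -0.1225, 0)
Detected image corners:
  c0 = (16.283797, 348.700456) px
  c1 = (210.402833, 427.252774) px
  c2 = (291.602023, 267.891852) px
  c3 = (71.731818, 183.371184) px
Planar DLT: solve 8×8 A·h = b for H (H[2,2]=1):
  H  [+828.51639 -207.77672 +144.36293]
  H  [+304.46275 +809.43639 +311.10797]
  H  [-0.09004 +0.47805 +1.00000]
B = K⁻¹H; ‖b₁‖=1.800272, ‖b₂‖=1.800272; λ = 2/(‖b₁‖+‖b₂‖) = 0.555472, sign → tz>0 ⇒ λ=+0.555472
r₁ = λ·B[:,0] = (+0.90805,+0.41587,-0.05002); r₂ = λ·B[:,1] = (-0.38931,+0.88200,+0.26555)
r₃ = r₁×r₂ = (+0.15455,-0.22166,+0.96280); SVD([r₁ r₂ r₃]) → R = UVᵀ:
  R  [+0.90805 -0.38931 +0.15455]
  R  [+0.41587 +0.88200 -0.22166]
  R  [-0.05002 +0.26555 +0.96280]
t = (-0.20212, +0.08459, +0.55547) m
tr R = 2.752848; θ = arccos((tr R − 1)/2) = 0.502411 rad = 28.786°
axis k = ((R−Rᵀ)₃₂, (R−Rᵀ)₁₃, (R−Rᵀ)₂₁) / (2 sinθ) = (+0.505879, +0.212406, +0.836044)
rvec = θ·k = (+0.254159, +0.106715, +0.420038)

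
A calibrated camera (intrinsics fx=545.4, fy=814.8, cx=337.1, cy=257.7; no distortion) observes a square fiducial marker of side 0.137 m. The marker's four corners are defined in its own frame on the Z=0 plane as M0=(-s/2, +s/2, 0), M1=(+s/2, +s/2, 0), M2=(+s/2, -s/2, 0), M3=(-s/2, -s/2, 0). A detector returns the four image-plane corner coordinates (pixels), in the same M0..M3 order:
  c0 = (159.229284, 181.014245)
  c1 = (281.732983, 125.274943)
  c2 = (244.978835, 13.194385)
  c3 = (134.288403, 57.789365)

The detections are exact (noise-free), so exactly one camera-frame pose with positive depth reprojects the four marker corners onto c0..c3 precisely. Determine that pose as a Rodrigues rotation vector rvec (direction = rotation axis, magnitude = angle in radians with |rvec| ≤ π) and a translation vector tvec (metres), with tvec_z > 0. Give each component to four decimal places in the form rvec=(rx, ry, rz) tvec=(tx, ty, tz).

rvec=(-0.5881, -0.1122, -0.3853) tvec=(-0.1510, -0.1285, 0.6260)

Intrinsics K: fx=545.4, fy=814.8, cx=337.1, cy=257.7
Marker side s = 0.137 m; corners in marker frame (Z=0):
  M0 = (-0.0685, +0.0685, 0)
  M1 = (+0.0685, +0.0685, 0)
  M2 = (+0.0685, -0.0685, 0)
  M3 = (-0.0685, -0.0685, 0)
Detected image corners:
  c0 = (159.229284, 181.014245) px
  c1 = (281.732983, 125.274943) px
  c2 = (244.978835, 13.194385) px
  c3 = (134.288403, 57.789365) px
Planar DLT: solve 8×8 A·h = b for H (H[2,2]=1):
  H  [+917.92231 +56.18063 +205.53112]
  H  [-332.00014 +779.65260 +90.39725]
  H  [+0.33794 -0.82895 +1.00000]
B = K⁻¹H; ‖b₁‖=1.597460, ‖b₂‖=1.597460; λ = 2/(‖b₁‖+‖b₂‖) = 0.625994, sign → tz>0 ⇒ λ=+0.625994
r₁ = λ·B[:,0] = (+0.92281,-0.32198,+0.21155); r₂ = λ·B[:,1] = (+0.38521,+0.76311,-0.51892)
r₃ = r₁×r₂ = (+0.00564,+0.56035,+0.82824); SVD([r₁ r₂ r₃]) → R = UVᵀ:
  R  [+0.92281 +0.38521 +0.00564]
  R  [-0.32198 +0.76311 +0.56035]
  R  [+0.21155 -0.51892 +0.82824]
t = (-0.15101, -0.12854, +0.62599) m
tr R = 2.514156; θ = arccos((tr R − 1)/2) = 0.711967 rad = 40.793°
axis k = ((R−Rᵀ)₃₂, (R−Rᵀ)₁₃, (R−Rᵀ)₂₁) / (2 sinθ) = (-0.825981, -0.157582, -0.541223)
rvec = θ·k = (-0.588072, -0.112193, -0.385333)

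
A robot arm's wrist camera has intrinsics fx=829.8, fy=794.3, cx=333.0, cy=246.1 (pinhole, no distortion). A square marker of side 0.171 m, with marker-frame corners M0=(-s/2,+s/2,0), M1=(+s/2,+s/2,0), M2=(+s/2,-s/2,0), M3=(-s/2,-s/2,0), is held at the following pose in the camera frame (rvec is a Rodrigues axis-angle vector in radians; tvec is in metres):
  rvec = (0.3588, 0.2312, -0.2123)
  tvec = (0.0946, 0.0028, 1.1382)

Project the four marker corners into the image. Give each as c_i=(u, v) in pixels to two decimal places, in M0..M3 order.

Intrinsics K: fx=829.8, fy=794.3, cx=333.0, cy=246.1
Marker side s = 0.171 m; corners in marker frame (Z=0):
  M0 = (-0.0855, +0.0855, 0)
  M1 = (+0.0855, +0.0855, 0)
  M2 = (+0.0855, -0.0855, 0)
  M3 = (-0.0855, -0.0855, 0)
rvec = (0.3588, 0.2312, -0.2123), |rvec| = θ = 0.47672 rad = 27.314°
Rodrigues: sinθ=0.45887, 1−cosθ=0.11150; R = I + sinθ·[k]× + (1−cosθ)·[k]×²:
    [+0.95166 +0.24505 +0.18517]
    [-0.16365 +0.91473 -0.36944]
    [-0.25991 +0.32128 +0.91062]
t = (0.0946, 0.0028, 1.1382) m
M0: Pc = R·M0+t = (+0.03418, +0.09500, +1.18789); u = 829.8·(+0.03418)/1.18789 + 333.0 = 356.8794, v = 794.3·(+0.09500)/1.18789 + 246.1 = 309.6241
M1: Pc = R·M1+t = (+0.19692, +0.06702, +1.14345); u = 829.8·(+0.19692)/1.14345 + 333.0 = 475.9040, v = 794.3·(+0.06702)/1.14345 + 246.1 = 292.6537
M2: Pc = R·M2+t = (+0.15502, -0.08940, +1.08851); u = 829.8·(+0.15502)/1.08851 + 333.0 = 451.1728, v = 794.3·(-0.08940)/1.08851 + 246.1 = 180.8624
M3: Pc = R·M3+t = (-0.00772, -0.06142, +1.13295); u = 829.8·(-0.00772)/1.13295 + 333.0 = 327.3466, v = 794.3·(-0.06142)/1.13295 + 246.1 = 203.0412

c0=(356.88, 309.62) c1=(475.90, 292.65) c2=(451.17, 180.86) c3=(327.35, 203.04)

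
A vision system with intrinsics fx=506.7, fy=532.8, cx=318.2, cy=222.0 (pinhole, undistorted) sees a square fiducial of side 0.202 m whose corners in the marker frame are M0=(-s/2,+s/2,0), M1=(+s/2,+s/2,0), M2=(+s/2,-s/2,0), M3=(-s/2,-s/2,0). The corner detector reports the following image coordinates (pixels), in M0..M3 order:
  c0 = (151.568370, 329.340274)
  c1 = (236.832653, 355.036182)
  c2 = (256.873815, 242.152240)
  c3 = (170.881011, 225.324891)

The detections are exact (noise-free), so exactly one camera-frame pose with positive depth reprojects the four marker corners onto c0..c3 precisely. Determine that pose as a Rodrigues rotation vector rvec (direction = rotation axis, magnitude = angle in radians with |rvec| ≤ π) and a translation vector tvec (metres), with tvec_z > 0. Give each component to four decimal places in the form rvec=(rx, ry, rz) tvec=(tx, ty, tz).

Intrinsics K: fx=506.7, fy=532.8, cx=318.2, cy=222.0
Marker side s = 0.202 m; corners in marker frame (Z=0):
  M0 = (-0.1010, +0.1010, 0)
  M1 = (+0.1010, +0.1010, 0)
  M2 = (+0.1010, -0.1010, 0)
  M3 = (-0.1010, -0.1010, 0)
Detected image corners:
  c0 = (151.568370, 329.340274) px
  c1 = (236.832653, 355.036182) px
  c2 = (256.873815, 242.152240) px
  c3 = (170.881011, 225.324891) px
Planar DLT: solve 8×8 A·h = b for H (H[2,2]=1):
  H  [+343.25998 -107.27806 +202.37808]
  H  [-8.67866 +521.97514 +287.27218]
  H  [-0.39528 -0.04871 +1.00000]
B = K⁻¹H; ‖b₁‖=1.017419, ‖b₂‖=1.017419; λ = 2/(‖b₁‖+‖b₂‖) = 0.982879, sign → tz>0 ⇒ λ=+0.982879
r₁ = λ·B[:,0] = (+0.90982,+0.14587,-0.38851); r₂ = λ·B[:,1] = (-0.17803,+0.98286,-0.04788)
r₃ = r₁×r₂ = (+0.37487,+0.11273,+0.92020); SVD([r₁ r₂ r₃]) → R = UVᵀ:
  R  [+0.90982 -0.17803 +0.37487]
  R  [+0.14587 +0.98286 +0.11273]
  R  [-0.38851 -0.04788 +0.92020]
t = (-0.22467, +0.12041, +0.98288) m
tr R = 2.812883; θ = arccos((tr R − 1)/2) = 0.436016 rad = 24.982°
axis k = ((R−Rᵀ)₃₂, (R−Rᵀ)₁₃, (R−Rᵀ)₂₁) / (2 sinθ) = (-0.190145, +0.903771, +0.383462)
rvec = θ·k = (-0.082906, +0.394059, +0.167196)

rvec=(-0.0829, 0.3941, 0.1672) tvec=(-0.2247, 0.1204, 0.9829)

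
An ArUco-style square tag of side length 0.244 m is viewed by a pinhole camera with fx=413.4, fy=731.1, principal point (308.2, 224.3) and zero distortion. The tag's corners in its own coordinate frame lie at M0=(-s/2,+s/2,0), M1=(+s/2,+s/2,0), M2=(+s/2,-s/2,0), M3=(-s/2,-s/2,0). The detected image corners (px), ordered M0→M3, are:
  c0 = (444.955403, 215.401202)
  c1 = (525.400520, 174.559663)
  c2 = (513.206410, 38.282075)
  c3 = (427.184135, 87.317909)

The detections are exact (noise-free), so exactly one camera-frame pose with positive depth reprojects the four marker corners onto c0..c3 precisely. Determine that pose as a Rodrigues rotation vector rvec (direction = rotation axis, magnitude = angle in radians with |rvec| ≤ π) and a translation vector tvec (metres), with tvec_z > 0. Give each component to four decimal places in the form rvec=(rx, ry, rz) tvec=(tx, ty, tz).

Intrinsics K: fx=413.4, fy=731.1, cx=308.2, cy=224.3
Marker side s = 0.244 m; corners in marker frame (Z=0):
  M0 = (-0.1220, +0.1220, 0)
  M1 = (+0.1220, +0.1220, 0)
  M2 = (+0.1220, -0.1220, 0)
  M3 = (-0.1220, -0.1220, 0)
Detected image corners:
  c0 = (444.955403, 215.401202) px
  c1 = (525.400520, 174.559663) px
  c2 = (513.206410, 38.282075) px
  c3 = (427.184135, 87.317909) px
Planar DLT: solve 8×8 A·h = b for H (H[2,2]=1):
  H  [+268.36029 +205.81726 +477.19362]
  H  [-203.07557 +580.32162 +131.73937]
  H  [-0.15144 +0.30188 +1.00000]
B = K⁻¹H; ‖b₁‖=0.810657, ‖b₂‖=0.810657; λ = 2/(‖b₁‖+‖b₂‖) = 1.233567, sign → tz>0 ⇒ λ=+1.233567
r₁ = λ·B[:,0] = (+0.94005,-0.28533,-0.18681); r₂ = λ·B[:,1] = (+0.33653,+0.86492,+0.37238)
r₃ = r₁×r₂ = (+0.05532,-0.41292,+0.90908); SVD([r₁ r₂ r₃]) → R = UVᵀ:
  R  [+0.94005 +0.33653 +0.05532]
  R  [-0.28533 +0.86492 -0.41292]
  R  [-0.18681 +0.37238 +0.90908]
t = (+0.50427, -0.15618, +1.23357) m
tr R = 2.714046; θ = arccos((tr R − 1)/2) = 0.541332 rad = 31.016°
axis k = ((R−Rᵀ)₃₂, (R−Rᵀ)₁₃, (R−Rᵀ)₂₁) / (2 sinθ) = (+0.762023, +0.234954, -0.603422)
rvec = θ·k = (+0.412507, +0.127188, -0.326651)

rvec=(0.4125, 0.1272, -0.3267) tvec=(0.5043, -0.1562, 1.2336)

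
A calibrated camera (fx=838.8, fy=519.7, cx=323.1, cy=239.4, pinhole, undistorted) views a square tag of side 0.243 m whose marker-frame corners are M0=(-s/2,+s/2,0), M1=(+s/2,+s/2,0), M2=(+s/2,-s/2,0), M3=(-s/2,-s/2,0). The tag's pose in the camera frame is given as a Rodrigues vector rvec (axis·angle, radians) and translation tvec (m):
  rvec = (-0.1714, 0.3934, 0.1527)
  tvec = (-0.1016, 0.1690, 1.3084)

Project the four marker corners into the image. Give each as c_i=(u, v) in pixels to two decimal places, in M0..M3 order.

c0=(176.32, 345.49) c1=(314.55, 365.24) c2=(343.60, 265.66) c3=(206.68, 253.32)

Intrinsics K: fx=838.8, fy=519.7, cx=323.1, cy=239.4
Marker side s = 0.243 m; corners in marker frame (Z=0):
  M0 = (-0.1215, +0.1215, 0)
  M1 = (+0.1215, +0.1215, 0)
  M2 = (+0.1215, -0.1215, 0)
  M3 = (-0.1215, -0.1215, 0)
rvec = (-0.1714, 0.3934, 0.1527), |rvec| = θ = 0.45548 rad = 26.097°
Rodrigues: sinθ=0.43989, 1−cosθ=0.10195; R = I + sinθ·[k]× + (1−cosθ)·[k]×²:
    [+0.91249 -0.18061 +0.36708]
    [+0.11434 +0.97410 +0.19506]
    [-0.39280 -0.13601 +0.90951]
t = (-0.1016, 0.1690, 1.3084) m
M0: Pc = R·M0+t = (-0.23441, +0.27346, +1.33960); u = 838.8·(-0.23441)/1.33960 + 323.1 = 176.3215, v = 519.7·(+0.27346)/1.33960 + 239.4 = 345.4899
M1: Pc = R·M1+t = (-0.01268, +0.30125, +1.24415); u = 838.8·(-0.01268)/1.24415 + 323.1 = 314.5533, v = 519.7·(+0.30125)/1.24415 + 239.4 = 365.2350
M2: Pc = R·M2+t = (+0.03121, +0.06454, +1.27720); u = 838.8·(+0.03121)/1.27720 + 323.1 = 343.5981, v = 519.7·(+0.06454)/1.27720 + 239.4 = 265.6611
M3: Pc = R·M3+t = (-0.19052, +0.03675, +1.37265); u = 838.8·(-0.19052)/1.37265 + 323.1 = 206.6750, v = 519.7·(+0.03675)/1.37265 + 239.4 = 253.3155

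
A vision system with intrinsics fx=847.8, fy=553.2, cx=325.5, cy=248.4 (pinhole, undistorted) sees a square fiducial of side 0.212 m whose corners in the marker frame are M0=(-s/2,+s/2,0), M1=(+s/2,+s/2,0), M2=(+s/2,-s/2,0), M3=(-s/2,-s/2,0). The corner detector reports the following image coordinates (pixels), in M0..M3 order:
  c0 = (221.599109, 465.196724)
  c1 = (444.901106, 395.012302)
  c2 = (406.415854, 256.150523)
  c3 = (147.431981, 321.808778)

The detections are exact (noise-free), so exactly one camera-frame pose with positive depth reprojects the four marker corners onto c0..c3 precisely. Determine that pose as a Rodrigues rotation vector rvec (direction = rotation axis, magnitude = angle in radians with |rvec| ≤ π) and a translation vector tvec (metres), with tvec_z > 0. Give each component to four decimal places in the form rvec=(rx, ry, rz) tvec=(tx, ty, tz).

rvec=(0.3738, -0.3687, -0.2823) tvec=(-0.0104, 0.1393, 0.6758)

Intrinsics K: fx=847.8, fy=553.2, cx=325.5, cy=248.4
Marker side s = 0.212 m; corners in marker frame (Z=0):
  M0 = (-0.1060, +0.1060, 0)
  M1 = (+0.1060, +0.1060, 0)
  M2 = (+0.1060, -0.1060, 0)
  M3 = (-0.1060, -0.1060, 0)
Detected image corners:
  c0 = (221.599109, 465.196724) px
  c1 = (444.901106, 395.012302) px
  c2 = (406.415854, 256.150523) px
  c3 = (147.431981, 321.808778) px
Planar DLT: solve 8×8 A·h = b for H (H[2,2]=1):
  H  [+1265.77213 +443.51375 +312.46277]
  H  [-163.58888 +879.35604 +362.42084]
  H  [+0.43797 +0.59567 +1.00000]
B = K⁻¹H; ‖b₁‖=1.479693, ‖b₂‖=1.479693; λ = 2/(‖b₁‖+‖b₂‖) = 0.675816, sign → tz>0 ⇒ λ=+0.675816
r₁ = λ·B[:,0] = (+0.89536,-0.33275,+0.29599); r₂ = λ·B[:,1] = (+0.19898,+0.89350,+0.40256)
r₃ = r₁×r₂ = (-0.39842,-0.30154,+0.86622); SVD([r₁ r₂ r₃]) → R = UVᵀ:
  R  [+0.89536 +0.19898 -0.39842]
  R  [-0.33275 +0.89350 -0.30154]
  R  [+0.29599 +0.40256 +0.86622]
t = (-0.01039, +0.13929, +0.67582) m
tr R = 2.655080; θ = arccos((tr R − 1)/2) = 0.596085 rad = 34.153°
axis k = ((R−Rᵀ)₃₂, (R−Rᵀ)₁₃, (R−Rᵀ)₂₁) / (2 sinθ) = (+0.627089, -0.618453, -0.473577)
rvec = θ·k = (+0.373798, -0.368650, -0.282292)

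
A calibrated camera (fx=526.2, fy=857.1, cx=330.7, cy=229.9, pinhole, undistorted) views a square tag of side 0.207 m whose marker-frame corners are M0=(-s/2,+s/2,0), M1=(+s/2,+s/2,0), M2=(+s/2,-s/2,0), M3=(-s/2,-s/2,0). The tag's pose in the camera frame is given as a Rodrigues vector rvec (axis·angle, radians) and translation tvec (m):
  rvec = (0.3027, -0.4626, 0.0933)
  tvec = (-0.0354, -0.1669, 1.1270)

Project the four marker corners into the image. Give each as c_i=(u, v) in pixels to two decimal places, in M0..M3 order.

Intrinsics K: fx=526.2, fy=857.1, cx=330.7, cy=229.9
Marker side s = 0.207 m; corners in marker frame (Z=0):
  M0 = (-0.1035, +0.1035, 0)
  M1 = (+0.1035, +0.1035, 0)
  M2 = (+0.1035, -0.1035, 0)
  M3 = (-0.1035, -0.1035, 0)
rvec = (0.3027, -0.4626, 0.0933), |rvec| = θ = 0.56065 rad = 32.123°
Rodrigues: sinθ=0.53174, 1−cosθ=0.15309; R = I + sinθ·[k]× + (1−cosθ)·[k]×²:
    [+0.89153 -0.15669 -0.42499]
    [+0.02029 +0.95113 -0.30811]
    [+0.45250 +0.26607 +0.85115]
t = (-0.0354, -0.1669, 1.1270) m
M0: Pc = R·M0+t = (-0.14389, -0.07056, +1.10770); u = 526.2·(-0.14389)/1.10770 + 330.7 = 262.3465, v = 857.1·(-0.07056)/1.10770 + 229.9 = 175.3053
M1: Pc = R·M1+t = (+0.04066, -0.06636, +1.20137); u = 526.2·(+0.04066)/1.20137 + 330.7 = 348.5076, v = 857.1·(-0.06636)/1.20137 + 229.9 = 182.5581
M2: Pc = R·M2+t = (+0.07309, -0.26324, +1.14630); u = 526.2·(+0.07309)/1.14630 + 330.7 = 364.2520, v = 857.1·(-0.26324)/1.14630 + 229.9 = 33.0702
M3: Pc = R·M3+t = (-0.11146, -0.26744, +1.05263); u = 526.2·(-0.11146)/1.05263 + 330.7 = 274.9838, v = 857.1·(-0.26744)/1.05263 + 229.9 = 12.1358

c0=(262.35, 175.31) c1=(348.51, 182.56) c2=(364.25, 33.07) c3=(274.98, 12.14)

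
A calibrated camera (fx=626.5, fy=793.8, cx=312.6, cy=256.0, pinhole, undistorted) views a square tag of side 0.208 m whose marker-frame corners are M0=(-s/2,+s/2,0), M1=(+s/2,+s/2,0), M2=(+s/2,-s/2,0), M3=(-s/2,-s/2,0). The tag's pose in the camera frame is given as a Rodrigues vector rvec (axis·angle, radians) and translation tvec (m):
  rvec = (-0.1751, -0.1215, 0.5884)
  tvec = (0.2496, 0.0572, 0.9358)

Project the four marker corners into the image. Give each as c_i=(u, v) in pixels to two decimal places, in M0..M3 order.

c0=(386.77, 329.29) c1=(502.38, 428.73) c2=(567.37, 281.15) c3=(457.70, 183.97)

Intrinsics K: fx=626.5, fy=793.8, cx=312.6, cy=256.0
Marker side s = 0.208 m; corners in marker frame (Z=0):
  M0 = (-0.1040, +0.1040, 0)
  M1 = (+0.1040, +0.1040, 0)
  M2 = (+0.1040, -0.1040, 0)
  M3 = (-0.1040, -0.1040, 0)
rvec = (-0.1751, -0.1215, 0.5884), |rvec| = θ = 0.62581 rad = 35.856°
Rodrigues: sinθ=0.58575, 1−cosθ=0.18951; R = I + sinθ·[k]× + (1−cosθ)·[k]×²:
    [+0.82533 -0.54044 -0.16358]
    [+0.56103 +0.81763 +0.12930]
    [+0.06387 -0.19849 +0.97802]
t = (0.2496, 0.0572, 0.9358) m
M0: Pc = R·M0+t = (+0.10756, +0.08389, +0.90852); u = 626.5·(+0.10756)/0.90852 + 312.6 = 386.7719, v = 793.8·(+0.08389)/0.90852 + 256.0 = 329.2943
M1: Pc = R·M1+t = (+0.27923, +0.20058, +0.92180); u = 626.5·(+0.27923)/0.92180 + 312.6 = 502.3768, v = 793.8·(+0.20058)/0.92180 + 256.0 = 428.7289
M2: Pc = R·M2+t = (+0.39164, +0.03051, +0.96308); u = 626.5·(+0.39164)/0.96308 + 312.6 = 567.3673, v = 793.8·(+0.03051)/0.96308 + 256.0 = 281.1501
M3: Pc = R·M3+t = (+0.21997, -0.08618, +0.94980); u = 626.5·(+0.21997)/0.94980 + 312.6 = 457.6964, v = 793.8·(-0.08618)/0.94980 + 256.0 = 183.9736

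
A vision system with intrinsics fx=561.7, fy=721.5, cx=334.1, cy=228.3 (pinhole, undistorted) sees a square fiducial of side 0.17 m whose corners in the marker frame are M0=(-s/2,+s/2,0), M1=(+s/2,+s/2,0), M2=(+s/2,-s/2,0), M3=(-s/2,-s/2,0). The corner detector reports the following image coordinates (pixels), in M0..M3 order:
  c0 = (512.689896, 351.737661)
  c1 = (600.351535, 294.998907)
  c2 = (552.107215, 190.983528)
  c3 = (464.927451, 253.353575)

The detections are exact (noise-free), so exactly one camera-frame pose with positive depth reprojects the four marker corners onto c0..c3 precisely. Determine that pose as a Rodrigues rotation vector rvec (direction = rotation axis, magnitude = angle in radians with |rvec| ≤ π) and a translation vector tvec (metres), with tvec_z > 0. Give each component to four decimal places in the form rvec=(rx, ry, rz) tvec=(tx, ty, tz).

Intrinsics K: fx=561.7, fy=721.5, cx=334.1, cy=228.3
Marker side s = 0.17 m; corners in marker frame (Z=0):
  M0 = (-0.0850, +0.0850, 0)
  M1 = (+0.0850, +0.0850, 0)
  M2 = (+0.0850, -0.0850, 0)
  M3 = (-0.0850, -0.0850, 0)
Detected image corners:
  c0 = (512.689896, 351.737661) px
  c1 = (600.351535, 294.998907) px
  c2 = (552.107215, 190.983528) px
  c3 = (464.927451, 253.353575) px
Planar DLT: solve 8×8 A·h = b for H (H[2,2]=1):
  H  [+374.83598 +341.62959 +531.77345]
  H  [-421.57576 +625.29279 +273.90992]
  H  [-0.26181 +0.11134 +1.00000]
B = K⁻¹H; ‖b₁‖=0.998706, ‖b₂‖=0.998706; λ = 2/(‖b₁‖+‖b₂‖) = 1.001296, sign → tz>0 ⇒ λ=+1.001296
r₁ = λ·B[:,0] = (+0.82411,-0.50211,-0.26215); r₂ = λ·B[:,1] = (+0.54269,+0.83250,+0.11148)
r₃ = r₁×r₂ = (+0.16226,-0.23413,+0.95857); SVD([r₁ r₂ r₃]) → R = UVᵀ:
  R  [+0.82411 +0.54269 +0.16226]
  R  [-0.50211 +0.83250 -0.23413]
  R  [-0.26215 +0.11148 +0.95857]
t = (+0.35238, +0.06330, +1.00130) m
tr R = 2.615186; θ = arccos((tr R − 1)/2) = 0.630737 rad = 36.139°
axis k = ((R−Rᵀ)₃₂, (R−Rᵀ)₁₃, (R−Rᵀ)₂₁) / (2 sinθ) = (+0.293023, +0.359826, -0.885812)
rvec = θ·k = (+0.184820, +0.226956, -0.558715)

rvec=(0.1848, 0.2270, -0.5587) tvec=(0.3524, 0.0633, 1.0013)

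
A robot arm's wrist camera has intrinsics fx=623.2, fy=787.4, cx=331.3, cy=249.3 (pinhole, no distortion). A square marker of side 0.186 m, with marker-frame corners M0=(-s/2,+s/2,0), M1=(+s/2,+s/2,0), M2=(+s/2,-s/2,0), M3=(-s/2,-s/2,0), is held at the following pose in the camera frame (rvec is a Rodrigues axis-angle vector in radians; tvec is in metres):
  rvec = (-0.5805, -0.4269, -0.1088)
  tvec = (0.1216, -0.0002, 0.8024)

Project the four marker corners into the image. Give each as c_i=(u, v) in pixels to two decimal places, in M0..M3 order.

c0=(381.35, 332.33) c1=(508.82, 327.68) c2=(461.51, 182.05) c3=(344.34, 172.11)

Intrinsics K: fx=623.2, fy=787.4, cx=331.3, cy=249.3
Marker side s = 0.186 m; corners in marker frame (Z=0):
  M0 = (-0.0930, +0.0930, 0)
  M1 = (+0.0930, +0.0930, 0)
  M2 = (+0.0930, -0.0930, 0)
  M3 = (-0.0930, -0.0930, 0)
rvec = (-0.5805, -0.4269, -0.1088), |rvec| = θ = 0.72874 rad = 41.754°
Rodrigues: sinθ=0.66593, 1−cosθ=0.25399; R = I + sinθ·[k]× + (1−cosθ)·[k]×²:
    [+0.90718 +0.21794 -0.35990]
    [+0.01910 +0.83317 +0.55268]
    [+0.42031 -0.50825 +0.75168]
t = (0.1216, -0.0002, 0.8024) m
M0: Pc = R·M0+t = (+0.05750, +0.07551, +0.71604); u = 623.2·(+0.05750)/0.71604 + 331.3 = 381.3454, v = 787.4·(+0.07551)/0.71604 + 249.3 = 332.3339
M1: Pc = R·M1+t = (+0.22624, +0.07906, +0.79422); u = 623.2·(+0.22624)/0.79422 + 331.3 = 508.8204, v = 787.4·(+0.07906)/0.79422 + 249.3 = 327.6823
M2: Pc = R·M2+t = (+0.18570, -0.07591, +0.88876); u = 623.2·(+0.18570)/0.88876 + 331.3 = 461.5129, v = 787.4·(-0.07591)/0.88876 + 249.3 = 182.0478
M3: Pc = R·M3+t = (+0.01696, -0.07946, +0.81058); u = 623.2·(+0.01696)/0.81058 + 331.3 = 344.3423, v = 787.4·(-0.07946)/0.81058 + 249.3 = 172.1109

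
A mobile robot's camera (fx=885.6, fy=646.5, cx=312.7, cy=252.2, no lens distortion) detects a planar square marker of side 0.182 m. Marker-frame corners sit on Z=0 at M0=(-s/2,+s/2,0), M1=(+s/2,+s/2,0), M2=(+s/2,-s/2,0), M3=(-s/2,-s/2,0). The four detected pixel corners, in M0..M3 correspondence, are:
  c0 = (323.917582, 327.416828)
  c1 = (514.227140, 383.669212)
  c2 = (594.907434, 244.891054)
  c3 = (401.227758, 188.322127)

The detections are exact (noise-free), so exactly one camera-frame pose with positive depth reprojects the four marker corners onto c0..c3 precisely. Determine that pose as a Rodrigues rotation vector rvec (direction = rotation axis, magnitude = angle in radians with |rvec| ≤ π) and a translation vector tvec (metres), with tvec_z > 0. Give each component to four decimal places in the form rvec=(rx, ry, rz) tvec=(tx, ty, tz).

Intrinsics K: fx=885.6, fy=646.5, cx=312.7, cy=252.2
Marker side s = 0.182 m; corners in marker frame (Z=0):
  M0 = (-0.0910, +0.0910, 0)
  M1 = (+0.0910, +0.0910, 0)
  M2 = (+0.0910, -0.0910, 0)
  M3 = (-0.0910, -0.0910, 0)
Detected image corners:
  c0 = (323.917582, 327.416828) px
  c1 = (514.227140, 383.669212) px
  c2 = (594.907434, 244.891054) px
  c3 = (401.227758, 188.322127) px
Planar DLT: solve 8×8 A·h = b for H (H[2,2]=1):
  H  [+1044.37428 -394.10018 +458.05767]
  H  [+303.41149 +788.29273 +286.56654]
  H  [-0.02283 +0.08705 +1.00000]
B = K⁻¹H; ‖b₁‖=1.280235, ‖b₂‖=1.280235; λ = 2/(‖b₁‖+‖b₂‖) = 0.781107, sign → tz>0 ⇒ λ=+0.781107
r₁ = λ·B[:,0] = (+0.92744,+0.37354,-0.01783); r₂ = λ·B[:,1] = (-0.37161,+0.92590,+0.06800)
r₃ = r₁×r₂ = (+0.04191,-0.05644,+0.99753); SVD([r₁ r₂ r₃]) → R = UVᵀ:
  R  [+0.92744 -0.37161 +0.04191]
  R  [+0.37354 +0.92590 -0.05644]
  R  [-0.01783 +0.06800 +0.99753]
t = (+0.12821, +0.04152, +0.78111) m
tr R = 2.850864; θ = arccos((tr R − 1)/2) = 0.388622 rad = 22.266°
axis k = ((R−Rᵀ)₃₂, (R−Rᵀ)₁₃, (R−Rᵀ)₂₁) / (2 sinθ) = (+0.164203, +0.078830, +0.983272)
rvec = θ·k = (+0.063813, +0.030635, +0.382121)

rvec=(0.0638, 0.0306, 0.3821) tvec=(0.1282, 0.0415, 0.7811)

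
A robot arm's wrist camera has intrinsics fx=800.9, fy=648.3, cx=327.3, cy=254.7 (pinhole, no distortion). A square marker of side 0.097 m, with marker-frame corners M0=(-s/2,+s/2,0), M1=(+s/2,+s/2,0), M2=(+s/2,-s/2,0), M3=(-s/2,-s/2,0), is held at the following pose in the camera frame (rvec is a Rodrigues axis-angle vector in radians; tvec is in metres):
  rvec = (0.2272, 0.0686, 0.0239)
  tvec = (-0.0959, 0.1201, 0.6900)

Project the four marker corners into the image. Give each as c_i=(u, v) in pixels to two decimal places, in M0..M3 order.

Intrinsics K: fx=800.9, fy=648.3, cx=327.3, cy=254.7
Marker side s = 0.097 m; corners in marker frame (Z=0):
  M0 = (-0.0485, +0.0485, 0)
  M1 = (+0.0485, +0.0485, 0)
  M2 = (+0.0485, -0.0485, 0)
  M3 = (-0.0485, -0.0485, 0)
rvec = (0.2272, 0.0686, 0.0239), |rvec| = θ = 0.23853 rad = 13.667°
Rodrigues: sinθ=0.23628, 1−cosθ=0.02831; R = I + sinθ·[k]× + (1−cosθ)·[k]×²:
    [+0.99737 -0.01592 +0.07065]
    [+0.03143 +0.97403 -0.22424]
    [-0.06525 +0.22587 +0.97197]
t = (-0.0959, 0.1201, 0.6900) m
M0: Pc = R·M0+t = (-0.14504, +0.16582, +0.70412); u = 800.9·(-0.14504)/0.70412 + 327.3 = 162.3190, v = 648.3·(+0.16582)/0.70412 + 254.7 = 407.3709
M1: Pc = R·M1+t = (-0.04830, +0.16886, +0.69779); u = 800.9·(-0.04830)/0.69779 + 327.3 = 271.8636, v = 648.3·(+0.16886)/0.69779 + 254.7 = 411.5882
M2: Pc = R·M2+t = (-0.04676, +0.07438, +0.67588); u = 800.9·(-0.04676)/0.67588 + 327.3 = 271.8962, v = 648.3·(+0.07438)/0.67588 + 254.7 = 326.0486
M3: Pc = R·M3+t = (-0.14350, +0.07134, +0.68221); u = 800.9·(-0.14350)/0.68221 + 327.3 = 158.8333, v = 648.3·(+0.07134)/0.68221 + 254.7 = 322.4895

c0=(162.32, 407.37) c1=(271.86, 411.59) c2=(271.90, 326.05) c3=(158.83, 322.49)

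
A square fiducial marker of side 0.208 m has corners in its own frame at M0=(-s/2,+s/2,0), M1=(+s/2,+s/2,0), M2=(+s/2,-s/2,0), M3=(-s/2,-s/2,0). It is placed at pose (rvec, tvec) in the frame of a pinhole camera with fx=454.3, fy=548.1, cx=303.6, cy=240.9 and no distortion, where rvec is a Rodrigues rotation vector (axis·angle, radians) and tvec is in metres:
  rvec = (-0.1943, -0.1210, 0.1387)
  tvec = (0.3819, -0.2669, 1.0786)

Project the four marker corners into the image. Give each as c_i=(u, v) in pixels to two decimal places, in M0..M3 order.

c0=(419.32, 145.96) c1=(503.85, 163.78) c2=(507.00, 66.92) c3=(425.77, 47.81)

Intrinsics K: fx=454.3, fy=548.1, cx=303.6, cy=240.9
Marker side s = 0.208 m; corners in marker frame (Z=0):
  M0 = (-0.1040, +0.1040, 0)
  M1 = (+0.1040, +0.1040, 0)
  M2 = (+0.1040, -0.1040, 0)
  M3 = (-0.1040, -0.1040, 0)
rvec = (-0.1943, -0.1210, 0.1387), |rvec| = θ = 0.26764 rad = 15.335°
Rodrigues: sinθ=0.26446, 1−cosθ=0.03560; R = I + sinθ·[k]× + (1−cosθ)·[k]×²:
    [+0.98316 -0.12536 -0.13296]
    [+0.14874 +0.97167 +0.18365]
    [+0.10617 -0.20033 +0.97396]
t = (0.3819, -0.2669, 1.0786) m
M0: Pc = R·M0+t = (+0.26661, -0.18131, +1.04672); u = 454.3·(+0.26661)/1.04672 + 303.6 = 419.3157, v = 548.1·(-0.18131)/1.04672 + 240.9 = 145.9578
M1: Pc = R·M1+t = (+0.47111, -0.15038, +1.06881); u = 454.3·(+0.47111)/1.06881 + 303.6 = 503.8473, v = 548.1·(-0.15038)/1.06881 + 240.9 = 163.7843
M2: Pc = R·M2+t = (+0.49719, -0.35249, +1.11048); u = 454.3·(+0.49719)/1.11048 + 303.6 = 507.0011, v = 548.1·(-0.35249)/1.11048 + 240.9 = 66.9228
M3: Pc = R·M3+t = (+0.29269, -0.38342, +1.08839); u = 454.3·(+0.29269)/1.08839 + 303.6 = 425.7697, v = 548.1·(-0.38342)/1.08839 + 240.9 = 47.8136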